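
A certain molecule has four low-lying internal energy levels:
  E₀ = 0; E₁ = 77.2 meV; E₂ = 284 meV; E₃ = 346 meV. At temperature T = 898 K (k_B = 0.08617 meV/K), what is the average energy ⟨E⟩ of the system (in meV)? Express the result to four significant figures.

28.21 meV

k_BT = 0.08617 × 898 K = 77.3807 meV.
Eᵢ/kT = 0, 0.997665, 3.67017, 4.47140.
Z = Σ e^(−Eᵢ/kT) = e^(−0) + e^(−0.997665) + e^(−3.67017) + e^(−4.47140) = 1.00000 + 0.368739 + 0.0254721 + 0.0114313 = 1.40564.
⟨E⟩ = Σ Eᵢ e^(−Eᵢ/kT) / Z = (0·1.00000 + 77.2·0.368739 + 284·0.0254721 + 346·0.0114313) / 1.40564 = 28.21 meV.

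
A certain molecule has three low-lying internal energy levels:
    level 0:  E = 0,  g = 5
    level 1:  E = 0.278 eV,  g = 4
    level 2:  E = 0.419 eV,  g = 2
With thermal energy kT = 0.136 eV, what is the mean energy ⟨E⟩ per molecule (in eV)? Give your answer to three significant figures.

Eᵢ/kT = 0, 2.0441, 3.0809.
Z = Σ gᵢe^(−Eᵢ/kT) = 5·e^(−0) + 4·e^(−2.0441) + 2·e^(−3.0809) = 5.0000 + 0.51799 + 0.091836 = 5.6098.
⟨E⟩ = Σ Eᵢ gᵢe^(−Eᵢ/kT) / Z = (0·5.0000 + 0.278·0.51799 + 0.419·0.091836) / 5.6098 = 0.0325 eV.

0.0325 eV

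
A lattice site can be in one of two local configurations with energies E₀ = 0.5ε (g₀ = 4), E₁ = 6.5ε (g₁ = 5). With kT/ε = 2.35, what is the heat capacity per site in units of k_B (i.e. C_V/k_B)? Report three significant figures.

Eᵢ/kT = 0.21277, 2.7660.
Z = Σ gᵢe^(−Eᵢ/kT) = 4·e^(−0.21277) + 5·e^(−2.7660) = 3.2334 + 0.31457 = 3.5480.
⟨E⟩ = 1.0320 ε, ⟨E²⟩ = 3.9738 ε².
C_V/k_B = (⟨E²⟩ − ⟨E⟩²)/(kT)² = (3.9738 − 1.0650)/5.5225 = 0.527.

0.527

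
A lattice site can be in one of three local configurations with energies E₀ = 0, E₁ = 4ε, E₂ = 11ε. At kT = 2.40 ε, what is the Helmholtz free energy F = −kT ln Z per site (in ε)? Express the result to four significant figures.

-0.4358 ε

Eᵢ/kT = 0, 1.66667, 4.58333.
Z = Σ e^(−Eᵢ/kT) = e^(−0) + e^(−1.66667) + e^(−4.58333) = 1.00000 + 0.188875 + 0.0102208 = 1.19910.
F = −kT ln Z = −2.40 × ln(1.19910) = −2.40 × 0.181571 = -0.4358 ε.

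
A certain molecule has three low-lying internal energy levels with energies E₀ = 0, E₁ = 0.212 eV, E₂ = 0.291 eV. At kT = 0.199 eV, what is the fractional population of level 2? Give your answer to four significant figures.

0.1470

Eᵢ/kT = 0, 1.06533, 1.46231.
Z = Σ e^(−Eᵢ/kT) = e^(−0) + e^(−1.06533) + e^(−1.46231) = 1.00000 + 0.344614 + 0.231700 = 1.57631.
P₂ = e^(−E₂/kT) / Z = 0.231700/1.57631 = 0.1470.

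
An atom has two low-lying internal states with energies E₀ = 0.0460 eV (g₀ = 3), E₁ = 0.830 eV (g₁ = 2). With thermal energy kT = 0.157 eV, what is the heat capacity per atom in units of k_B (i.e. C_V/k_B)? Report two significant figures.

0.11

Eᵢ/kT = 0.2930, 5.287.
Z = Σ gᵢe^(−Eᵢ/kT) = 3·e^(−0.2930) + 2·e^(−5.287) = 2.238 + 0.01011 = 2.248.
⟨E⟩ = 0.04953 eV, ⟨E²⟩ = 0.005205 eV².
C_V/k_B = (⟨E²⟩ − ⟨E⟩²)/(kT)² = (0.005205 − 0.002453)/0.02465 = 0.11.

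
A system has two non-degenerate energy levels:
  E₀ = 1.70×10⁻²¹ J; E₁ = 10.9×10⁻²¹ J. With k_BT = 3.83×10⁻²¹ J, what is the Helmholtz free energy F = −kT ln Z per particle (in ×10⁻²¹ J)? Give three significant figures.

Eᵢ/kT = 0.44386, 2.8460.
Z = Σ e^(−Eᵢ/kT) = e^(−0.44386) + e^(−2.8460) = 0.64156 + 0.058076 = 0.69964.
F = −kT ln Z = −3.83 × ln(0.69964) = −3.83 × -0.35719 = 1.37 ×10⁻²¹ J.

1.37 ×10⁻²¹ J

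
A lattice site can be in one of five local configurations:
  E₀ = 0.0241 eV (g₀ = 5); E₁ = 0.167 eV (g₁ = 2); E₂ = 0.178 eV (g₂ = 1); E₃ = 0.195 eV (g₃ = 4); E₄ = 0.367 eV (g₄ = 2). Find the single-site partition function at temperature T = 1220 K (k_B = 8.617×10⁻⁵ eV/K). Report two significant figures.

Z = 5.3

k_BT = 8.617×10⁻⁵ × 1220 K = 0.1051 eV.
Eᵢ/kT = 0.2293, 1.589, 1.694, 1.855, 3.492.
Z = Σ gᵢe^(−Eᵢ/kT) = 5·e^(−0.2293) + 2·e^(−1.589) + 1·e^(−1.694) + 4·e^(−1.855) + 2·e^(−3.492) = 3.975 + 0.4083 + 0.1838 + 0.6258 + 0.06088 = 5.254.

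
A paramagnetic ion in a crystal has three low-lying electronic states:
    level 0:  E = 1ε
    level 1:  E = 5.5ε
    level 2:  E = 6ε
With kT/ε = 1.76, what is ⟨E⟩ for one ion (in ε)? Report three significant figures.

1.56 ε

Eᵢ/kT = 0.56818, 3.1250, 3.4091.
Z = Σ e^(−Eᵢ/kT) = e^(−0.56818) + e^(−3.1250) + e^(−3.4091) = 0.56656 + 0.043937 + 0.033071 = 0.64357.
⟨E⟩ = Σ Eᵢ e^(−Eᵢ/kT) / Z = (1·0.56656 + 5.5·0.043937 + 6·0.033071) / 0.64357 = 1.56 ε.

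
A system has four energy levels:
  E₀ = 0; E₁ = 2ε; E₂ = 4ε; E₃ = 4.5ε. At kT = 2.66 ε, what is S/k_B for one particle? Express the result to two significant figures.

1.2

Eᵢ/kT = 0, 0.7519, 1.504, 1.692.
Z = Σ e^(−Eᵢ/kT) = e^(−0) + e^(−0.7519) + e^(−1.504) + e^(−1.692) = 1.000 + 0.4715 + 0.2222 + 0.1842 = 1.878.
⟨E⟩ = Σ EᵢPᵢ = 1.417 ε.
S/k_B = ln Z + ⟨E⟩/kT = ln(1.878) + 1.417/2.66 = 0.6302 + 0.5327 = 1.2.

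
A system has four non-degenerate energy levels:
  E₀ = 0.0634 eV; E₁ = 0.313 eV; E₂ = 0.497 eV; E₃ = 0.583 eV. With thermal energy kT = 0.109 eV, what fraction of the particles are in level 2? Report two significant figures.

0.017

Eᵢ/kT = 0.5817, 2.872, 4.560, 5.349.
Z = Σ e^(−Eᵢ/kT) = e^(−0.5817) + e^(−2.872) + e^(−4.560) + e^(−5.349) = 0.5589 + 0.05659 + 0.01046 + 0.004753 = 0.6307.
P₂ = e^(−E₂/kT) / Z = 0.01046/0.6307 = 0.017.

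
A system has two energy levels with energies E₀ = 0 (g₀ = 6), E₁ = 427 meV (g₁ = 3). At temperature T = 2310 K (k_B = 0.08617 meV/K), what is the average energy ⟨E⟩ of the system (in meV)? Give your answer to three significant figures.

23.6 meV

k_BT = 0.08617 × 2310 K = 199.05 meV.
Eᵢ/kT = 0, 2.1452.
Z = Σ gᵢe^(−Eᵢ/kT) = 6·e^(−0) + 3·e^(−2.1452) = 6.0000 + 0.35113 = 6.3511.
⟨E⟩ = Σ Eᵢ gᵢe^(−Eᵢ/kT) / Z = (0·6.0000 + 427·0.35113) / 6.3511 = 23.6 meV.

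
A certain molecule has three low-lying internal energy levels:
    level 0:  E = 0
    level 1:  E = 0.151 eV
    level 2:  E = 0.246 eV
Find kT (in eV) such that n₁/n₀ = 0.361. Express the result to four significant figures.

0.1482 eV

n₁/n₀ = exp[−(E₁−E₀)/kT] = 0.361.
⇒ (E₁−E₀)/kT = ln(1/0.361) = ln(2.77008) = 1.01888.
kT = 0.151 eV / 1.01888 = 0.1482 eV.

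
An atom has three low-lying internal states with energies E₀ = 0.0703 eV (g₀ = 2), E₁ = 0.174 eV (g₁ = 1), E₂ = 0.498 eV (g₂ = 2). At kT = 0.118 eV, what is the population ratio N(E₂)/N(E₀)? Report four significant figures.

0.02666

n₂/n₀ = (g₂/g₀) exp[−(E₂−E₀)/kT] = (2/2) × exp(−(0.4277 eV)/(0.118 eV)) = (2/2) × exp(-3.62458) = 0.02666.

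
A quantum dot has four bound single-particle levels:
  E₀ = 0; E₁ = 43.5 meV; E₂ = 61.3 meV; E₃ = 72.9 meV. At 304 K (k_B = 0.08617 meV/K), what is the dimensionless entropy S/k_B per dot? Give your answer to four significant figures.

k_BT = 0.08617 × 304 K = 26.1957 meV.
Eᵢ/kT = 0, 1.66058, 2.34008, 2.78290.
Z = Σ e^(−Eᵢ/kT) = e^(−0) + e^(−1.66058) + e^(−2.34008) + e^(−2.78290) = 1.00000 + 0.190029 + 0.0963199 + 0.0618589 = 1.34821.
⟨E⟩ = Σ EᵢPᵢ = 13.8555 meV.
S/k_B = ln Z + ⟨E⟩/kT = ln(1.34821) + 13.8555/26.1957 = 0.298778 + 0.528923 = 0.8277.

0.8277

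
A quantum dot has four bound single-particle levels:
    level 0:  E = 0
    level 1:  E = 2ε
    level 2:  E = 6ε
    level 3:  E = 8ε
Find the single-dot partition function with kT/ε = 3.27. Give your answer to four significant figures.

Eᵢ/kT = 0, 0.611621, 1.83486, 2.44648.
Z = Σ e^(−Eᵢ/kT) = e^(−0) + e^(−0.611621) + e^(−1.83486) + e^(−2.44648) = 1.00000 + 0.542471 + 0.159636 + 0.0865979 = 1.78870.

Z = 1.789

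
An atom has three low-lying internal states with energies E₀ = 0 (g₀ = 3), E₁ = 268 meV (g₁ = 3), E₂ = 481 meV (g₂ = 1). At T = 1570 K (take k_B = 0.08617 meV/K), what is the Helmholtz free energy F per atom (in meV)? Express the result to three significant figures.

-167 meV

k_BT = 0.08617 × 1570 K = 135.29 meV.
Eᵢ/kT = 0, 1.9809, 3.5553.
Z = Σ gᵢe^(−Eᵢ/kT) = 3·e^(−0) + 3·e^(−1.9809) + 1·e^(−3.5553) = 3.0000 + 0.41384 + 0.028573 = 3.4424.
F = −kT ln Z = −135.29 × ln(3.4424) = −135.29 × 1.2362 = -167 meV.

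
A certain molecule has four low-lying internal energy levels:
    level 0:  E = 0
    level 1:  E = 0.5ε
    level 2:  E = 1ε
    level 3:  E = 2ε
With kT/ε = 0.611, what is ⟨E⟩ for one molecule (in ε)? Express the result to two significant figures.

0.29 ε

Eᵢ/kT = 0, 0.8183, 1.637, 3.273.
Z = Σ e^(−Eᵢ/kT) = e^(−0) + e^(−0.8183) + e^(−1.637) + e^(−3.273) = 1.000 + 0.4412 + 0.1946 + 0.03789 = 1.674.
⟨E⟩ = Σ Eᵢ e^(−Eᵢ/kT) / Z = (0·1.000 + 0.5·0.4412 + 1·0.1946 + 2·0.03789) / 1.674 = 0.29 ε.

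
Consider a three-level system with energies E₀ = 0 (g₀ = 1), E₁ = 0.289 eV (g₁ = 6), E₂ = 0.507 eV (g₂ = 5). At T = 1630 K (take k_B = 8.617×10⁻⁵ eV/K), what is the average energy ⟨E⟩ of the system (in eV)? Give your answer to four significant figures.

k_BT = 8.617×10⁻⁵ × 1630 K = 0.140457 eV.
Eᵢ/kT = 0, 2.05757, 3.60965.
Z = Σ gᵢe^(−Eᵢ/kT) = 1·e^(−0) + 6·e^(−2.05757) + 5·e^(−3.60965) = 1.00000 + 0.766584 + 0.135307 = 1.90189.
⟨E⟩ = Σ Eᵢ gᵢe^(−Eᵢ/kT) / Z = (0·1.00000 + 0.289·0.766584 + 0.507·0.135307) / 1.90189 = 0.1526 eV.

0.1526 eV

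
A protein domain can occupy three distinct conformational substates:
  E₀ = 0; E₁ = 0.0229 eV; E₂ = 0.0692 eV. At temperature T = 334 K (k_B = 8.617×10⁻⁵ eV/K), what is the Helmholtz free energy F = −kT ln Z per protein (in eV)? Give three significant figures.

k_BT = 8.617×10⁻⁵ × 334 K = 0.028781 eV.
Eᵢ/kT = 0, 0.79566, 2.4044.
Z = Σ e^(−Eᵢ/kT) = e^(−0) + e^(−0.79566) + e^(−2.4044) = 1.0000 + 0.45128 + 0.090320 = 1.5416.
F = −kT ln Z = −0.028781 × ln(1.5416) = −0.028781 × 0.43282 = -0.0125 eV.

-0.0125 eV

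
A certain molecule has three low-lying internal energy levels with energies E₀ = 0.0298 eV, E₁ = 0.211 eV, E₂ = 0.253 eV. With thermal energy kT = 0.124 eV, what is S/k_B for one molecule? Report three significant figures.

0.790

Eᵢ/kT = 0.24032, 1.7016, 2.0403.
Z = Σ e^(−Eᵢ/kT) = e^(−0.24032) + e^(−1.7016) + e^(−2.0403) = 0.78638 + 0.18239 + 0.12999 = 1.0988.
⟨E⟩ = Σ EᵢPᵢ = 0.086281 eV.
S/k_B = ln Z + ⟨E⟩/kT = ln(1.0988) + 0.086281/0.124 = 0.094219 + 0.69581 = 0.790.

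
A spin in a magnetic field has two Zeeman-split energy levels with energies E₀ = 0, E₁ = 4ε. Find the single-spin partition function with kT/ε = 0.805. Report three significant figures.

Eᵢ/kT = 0, 4.9689.
Z = Σ e^(−Eᵢ/kT) = e^(−0) + e^(−4.9689) = 1.0000 + 0.0069508 = 1.0070.

Z = 1.01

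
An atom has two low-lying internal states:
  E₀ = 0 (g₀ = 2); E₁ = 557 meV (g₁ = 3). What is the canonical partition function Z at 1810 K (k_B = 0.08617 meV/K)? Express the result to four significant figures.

k_BT = 0.08617 × 1810 K = 155.968 meV.
Eᵢ/kT = 0, 3.57125.
Z = Σ gᵢe^(−Eᵢ/kT) = 2·e^(−0) + 3·e^(−3.57125) = 2.00000 + 0.0843620 = 2.08436.

Z = 2.084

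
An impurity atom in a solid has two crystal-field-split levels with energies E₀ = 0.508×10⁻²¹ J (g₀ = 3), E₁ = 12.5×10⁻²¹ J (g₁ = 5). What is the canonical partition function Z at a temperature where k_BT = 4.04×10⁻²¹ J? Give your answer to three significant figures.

Z = 2.87

Eᵢ/kT = 0.12574, 3.0941.
Z = Σ gᵢe^(−Eᵢ/kT) = 3·e^(−0.12574) + 5·e^(−3.0941) = 2.6455 + 0.22658 = 2.8721.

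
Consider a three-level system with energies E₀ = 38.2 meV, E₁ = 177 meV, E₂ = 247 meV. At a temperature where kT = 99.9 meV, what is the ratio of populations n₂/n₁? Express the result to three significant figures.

0.496

n₂/n₁ = exp[−(E₂−E₁)/kT] = exp(−(70 meV)/(99.9 meV)) = exp(-0.70070) = 0.496.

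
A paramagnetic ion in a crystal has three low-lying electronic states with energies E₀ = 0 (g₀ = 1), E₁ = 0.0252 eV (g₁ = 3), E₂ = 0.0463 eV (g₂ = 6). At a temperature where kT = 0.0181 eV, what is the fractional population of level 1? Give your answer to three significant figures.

0.337

Eᵢ/kT = 0, 1.3923, 2.5580.
Z = Σ gᵢe^(−Eᵢ/kT) = 1·e^(−0) + 3·e^(−1.3923) + 6·e^(−2.5580) = 1.0000 + 0.74551 + 0.46476 = 2.2103.
P₁ = g₁ e^(−E₁/kT) / Z = 0.74551/2.2103 = 0.337.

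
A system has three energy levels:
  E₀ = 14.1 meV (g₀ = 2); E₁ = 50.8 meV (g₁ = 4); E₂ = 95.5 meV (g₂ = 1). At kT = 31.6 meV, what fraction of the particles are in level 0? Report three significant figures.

0.601

Eᵢ/kT = 0.44620, 1.6076, 3.0222.
Z = Σ gᵢe^(−Eᵢ/kT) = 2·e^(−0.44620) + 4·e^(−1.6076) + 1·e^(−3.0222) = 1.2801 + 0.80147 + 0.048694 = 2.1303.
P₀ = g₀ e^(−E₀/kT) / Z = 1.2801/2.1303 = 0.601.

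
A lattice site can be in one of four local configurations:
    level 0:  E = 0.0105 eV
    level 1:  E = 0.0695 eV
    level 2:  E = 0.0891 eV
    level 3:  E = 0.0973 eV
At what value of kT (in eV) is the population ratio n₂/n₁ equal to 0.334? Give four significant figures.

0.01787 eV

n₂/n₁ = exp[−(E₂−E₁)/kT] = 0.334.
⇒ (E₂−E₁)/kT = ln(1/0.334) = ln(2.99401) = 1.09661.
kT = 0.0196 eV / 1.09661 = 0.01787 eV.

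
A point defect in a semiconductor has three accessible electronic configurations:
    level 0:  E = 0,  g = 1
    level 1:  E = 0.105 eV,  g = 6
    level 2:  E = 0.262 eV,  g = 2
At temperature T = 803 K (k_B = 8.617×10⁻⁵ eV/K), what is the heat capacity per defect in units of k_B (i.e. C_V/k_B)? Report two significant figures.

k_BT = 8.617×10⁻⁵ × 803 K = 0.06919 eV.
Eᵢ/kT = 0, 1.518, 3.787.
Z = Σ gᵢe^(−Eᵢ/kT) = 1·e^(−0) + 6·e^(−1.518) + 2·e^(−3.787) = 1.000 + 1.315 + 0.04533 = 2.360.
⟨E⟩ = 0.06354 eV, ⟨E²⟩ = 0.007462 eV².
C_V/k_B = (⟨E²⟩ − ⟨E⟩²)/(kT)² = (0.007462 − 0.004037)/0.004787 = 0.72.

0.72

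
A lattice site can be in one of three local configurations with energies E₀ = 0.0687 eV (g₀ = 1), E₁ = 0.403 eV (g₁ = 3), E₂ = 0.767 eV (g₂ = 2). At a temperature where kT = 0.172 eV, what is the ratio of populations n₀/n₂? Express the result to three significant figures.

n₀/n₂ = (g₀/g₂) exp[−(E₀−E₂)/kT] = (1/2) × exp(−(-0.6983 eV)/(0.172 eV)) = (1/2) × exp(4.0599) = 29.0.

29.0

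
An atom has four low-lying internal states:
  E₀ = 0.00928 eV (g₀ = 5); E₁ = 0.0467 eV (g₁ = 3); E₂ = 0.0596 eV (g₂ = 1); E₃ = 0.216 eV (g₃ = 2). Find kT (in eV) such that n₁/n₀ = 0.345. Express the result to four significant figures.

0.06762 eV

n₁/n₀ = (g₁/g₀) exp[−(E₁−E₀)/kT] = 0.345.
⇒ (E₁−E₀)/kT = ln((3/5)/0.345) = ln(1.73913) = 0.553385.
kT = 0.03742 eV / 0.553385 = 0.06762 eV.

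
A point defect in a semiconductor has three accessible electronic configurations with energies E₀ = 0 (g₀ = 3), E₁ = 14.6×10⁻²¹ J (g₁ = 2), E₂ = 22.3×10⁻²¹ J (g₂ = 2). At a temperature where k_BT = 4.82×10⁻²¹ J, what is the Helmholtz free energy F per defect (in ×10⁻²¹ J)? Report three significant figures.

-5.48 ×10⁻²¹ J

Eᵢ/kT = 0, 3.0290, 4.6266.
Z = Σ gᵢe^(−Eᵢ/kT) = 3·e^(−0) + 2·e^(−3.0290) + 2·e^(−4.6266) = 3.0000 + 0.096728 + 0.019576 = 3.1163.
F = −kT ln Z = −4.82 × ln(3.1163) = −4.82 × 1.1366 = -5.48 ×10⁻²¹ J.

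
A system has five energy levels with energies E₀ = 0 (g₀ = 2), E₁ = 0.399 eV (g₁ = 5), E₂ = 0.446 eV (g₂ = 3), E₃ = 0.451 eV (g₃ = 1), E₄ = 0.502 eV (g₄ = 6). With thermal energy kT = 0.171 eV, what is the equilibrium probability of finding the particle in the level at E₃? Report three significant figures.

Eᵢ/kT = 0, 2.3333, 2.6082, 2.6374, 2.9357.
Z = Σ gᵢe^(−Eᵢ/kT) = 2·e^(−0) + 5·e^(−2.3333) + 3·e^(−2.6082) + 1·e^(−2.6374) + 6·e^(−2.9357) = 2.0000 + 0.48488 + 0.22100 + 0.071547 + 0.31856 = 3.0960.
P₃ = g₃ e^(−E₃/kT) / Z = 0.071547/3.0960 = 0.0231.

0.0231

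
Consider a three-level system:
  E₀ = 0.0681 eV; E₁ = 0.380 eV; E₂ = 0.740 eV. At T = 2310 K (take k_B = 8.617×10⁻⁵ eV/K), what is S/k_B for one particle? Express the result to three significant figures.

k_BT = 8.617×10⁻⁵ × 2310 K = 0.19905 eV.
Eᵢ/kT = 0.34213, 1.9091, 3.7177.
Z = Σ e^(−Eᵢ/kT) = e^(−0.34213) + e^(−1.9091) + e^(−3.7177) = 0.71026 + 0.14821 + 0.024290 = 0.88276.
⟨E⟩ = Σ EᵢPᵢ = 0.13895 eV.
S/k_B = ln Z + ⟨E⟩/kT = ln(0.88276) + 0.13895/0.19905 = -0.12470 + 0.69807 = 0.573.

0.573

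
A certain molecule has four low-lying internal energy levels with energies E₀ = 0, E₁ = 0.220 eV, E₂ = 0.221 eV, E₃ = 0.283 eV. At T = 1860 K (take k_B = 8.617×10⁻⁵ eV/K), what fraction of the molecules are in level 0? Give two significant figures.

0.60

k_BT = 8.617×10⁻⁵ × 1860 K = 0.1603 eV.
Eᵢ/kT = 0, 1.372, 1.379, 1.765.
Z = Σ e^(−Eᵢ/kT) = e^(−0) + e^(−1.372) + e^(−1.379) + e^(−1.765) = 1.000 + 0.2536 + 0.2518 + 0.1712 = 1.677.
P₀ = e^(−E₀/kT) / Z = 1.000/1.677 = 0.60.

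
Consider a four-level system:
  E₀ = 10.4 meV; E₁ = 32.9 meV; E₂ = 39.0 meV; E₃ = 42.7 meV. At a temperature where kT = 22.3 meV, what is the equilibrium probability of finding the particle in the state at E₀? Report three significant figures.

0.533

Eᵢ/kT = 0.46637, 1.4753, 1.7489, 1.9148.
Z = Σ e^(−Eᵢ/kT) = e^(−0.46637) + e^(−1.4753) + e^(−1.7489) + e^(−1.9148) = 0.62728 + 0.22871 + 0.17397 + 0.14737 = 1.1773.
P₀ = e^(−E₀/kT) / Z = 0.62728/1.1773 = 0.533.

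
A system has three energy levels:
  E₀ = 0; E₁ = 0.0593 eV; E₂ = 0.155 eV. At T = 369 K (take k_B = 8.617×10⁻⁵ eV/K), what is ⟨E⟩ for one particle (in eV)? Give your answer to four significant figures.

k_BT = 8.617×10⁻⁵ × 369 K = 0.0317967 eV.
Eᵢ/kT = 0, 1.86497, 4.87472.
Z = Σ e^(−Eᵢ/kT) = e^(−0) + e^(−1.86497) + e^(−4.87472) = 1.00000 + 0.154901 + 0.00763723 = 1.16254.
⟨E⟩ = Σ Eᵢ e^(−Eᵢ/kT) / Z = (0·1.00000 + 0.0593·0.154901 + 0.155·0.00763723) / 1.16254 = 0.008920 eV.

0.008920 eV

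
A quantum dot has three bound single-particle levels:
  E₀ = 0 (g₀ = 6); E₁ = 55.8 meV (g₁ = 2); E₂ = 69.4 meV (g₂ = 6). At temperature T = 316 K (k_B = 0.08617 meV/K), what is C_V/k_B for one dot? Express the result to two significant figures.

0.55

k_BT = 0.08617 × 316 K = 27.23 meV.
Eᵢ/kT = 0, 2.049, 2.549.
Z = Σ gᵢe^(−Eᵢ/kT) = 6·e^(−0) + 2·e^(−2.049) + 6·e^(−2.549) = 6.000 + 0.2577 + 0.4690 = 6.727.
⟨E⟩ = 6.976 meV, ⟨E²⟩ = 455.1 meV².
C_V/k_B = (⟨E²⟩ − ⟨E⟩²)/(kT)² = (455.1 − 48.66)/741.5 = 0.55.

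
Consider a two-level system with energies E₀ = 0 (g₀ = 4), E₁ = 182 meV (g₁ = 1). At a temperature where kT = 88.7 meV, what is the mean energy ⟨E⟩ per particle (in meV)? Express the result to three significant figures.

5.66 meV

Eᵢ/kT = 0, 2.0519.
Z = Σ gᵢe^(−Eᵢ/kT) = 4·e^(−0) + 1·e^(−2.0519) = 4.0000 + 0.12849 = 4.1285.
⟨E⟩ = Σ Eᵢ gᵢe^(−Eᵢ/kT) / Z = (0·4.0000 + 182·0.12849) / 4.1285 = 5.66 meV.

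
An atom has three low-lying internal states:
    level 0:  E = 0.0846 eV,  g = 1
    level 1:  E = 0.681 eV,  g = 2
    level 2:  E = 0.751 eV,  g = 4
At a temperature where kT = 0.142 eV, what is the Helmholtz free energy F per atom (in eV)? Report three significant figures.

0.0754 eV

Eᵢ/kT = 0.59577, 4.7958, 5.2887.
Z = Σ gᵢe^(−Eᵢ/kT) = 1·e^(−0.59577) + 2·e^(−4.7958) + 4·e^(−5.2887) = 0.55114 + 0.016529 + 0.020193 = 0.58786.
F = −kT ln Z = −0.142 × ln(0.58786) = −0.142 × -0.53127 = 0.0754 eV.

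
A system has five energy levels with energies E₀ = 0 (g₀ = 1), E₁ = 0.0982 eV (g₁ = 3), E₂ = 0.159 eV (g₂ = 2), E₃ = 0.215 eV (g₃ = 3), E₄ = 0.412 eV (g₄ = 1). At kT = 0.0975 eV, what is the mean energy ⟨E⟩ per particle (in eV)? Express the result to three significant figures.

Eᵢ/kT = 0, 1.0072, 1.6308, 2.2051, 4.2256.
Z = Σ gᵢe^(−Eᵢ/kT) = 1·e^(−0) + 3·e^(−1.0072) + 2·e^(−1.6308) + 3·e^(−2.2051) + 1·e^(−4.2256) = 1.0000 + 1.0957 + 0.39155 + 0.33072 + 0.014617 = 2.8326.
⟨E⟩ = Σ Eᵢ gᵢe^(−Eᵢ/kT) / Z = (0·1.0000 + 0.0982·1.0957 + 0.159·0.39155 + 0.215·0.33072 + 0.412·0.014617) / 2.8326 = 0.0872 eV.

0.0872 eV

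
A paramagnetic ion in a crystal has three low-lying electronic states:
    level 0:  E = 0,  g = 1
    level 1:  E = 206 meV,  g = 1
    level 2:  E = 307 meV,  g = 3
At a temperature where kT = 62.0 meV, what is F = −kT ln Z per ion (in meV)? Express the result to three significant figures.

-3.45 meV

Eᵢ/kT = 0, 3.3226, 4.9516.
Z = Σ gᵢe^(−Eᵢ/kT) = 1·e^(−0) + 1·e^(−3.3226) + 3·e^(−4.9516) = 1.0000 + 0.036059 + 0.021216 = 1.0573.
F = −kT ln Z = −62.0 × ln(1.0573) = −62.0 × 0.055718 = -3.45 meV.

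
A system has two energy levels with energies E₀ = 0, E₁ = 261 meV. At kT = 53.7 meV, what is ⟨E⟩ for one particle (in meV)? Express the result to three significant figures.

Eᵢ/kT = 0, 4.8603.
Z = Σ e^(−Eᵢ/kT) = e^(−0) + e^(−4.8603) = 1.0000 + 0.0077482 = 1.0077.
⟨E⟩ = Σ Eᵢ e^(−Eᵢ/kT) / Z = (0·1.0000 + 261·0.0077482) / 1.0077 = 2.01 meV.

2.01 meV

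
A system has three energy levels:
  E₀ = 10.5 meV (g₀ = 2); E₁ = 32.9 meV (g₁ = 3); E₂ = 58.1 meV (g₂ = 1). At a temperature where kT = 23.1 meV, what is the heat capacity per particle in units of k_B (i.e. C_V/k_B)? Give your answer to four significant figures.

0.3183

Eᵢ/kT = 0.454545, 1.42424, 2.51515.
Z = Σ gᵢe^(−Eᵢ/kT) = 2·e^(−0.454545) + 3·e^(−1.42424) + 1·e^(−2.51515) = 1.26947 + 0.722074 + 0.0808508 = 2.07239.
⟨E⟩ = 20.1618 meV, ⟨E²⟩ = 576.368 meV².
C_V/k_B = (⟨E²⟩ − ⟨E⟩²)/(kT)² = (576.368 − 406.498)/533.610 = 0.3183.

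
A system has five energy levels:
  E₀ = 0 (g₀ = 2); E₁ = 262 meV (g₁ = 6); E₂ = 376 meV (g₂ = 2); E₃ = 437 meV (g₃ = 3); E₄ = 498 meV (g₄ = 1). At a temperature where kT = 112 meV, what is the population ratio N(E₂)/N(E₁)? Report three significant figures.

n₂/n₁ = (g₂/g₁) exp[−(E₂−E₁)/kT] = (2/6) × exp(−(114 meV)/(112 meV)) = (2/6) × exp(-1.0179) = 0.120.

0.120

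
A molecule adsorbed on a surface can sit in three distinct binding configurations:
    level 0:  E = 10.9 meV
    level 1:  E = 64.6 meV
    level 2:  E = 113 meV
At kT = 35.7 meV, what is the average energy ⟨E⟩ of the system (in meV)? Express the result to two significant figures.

Eᵢ/kT = 0.3053, 1.810, 3.165.
Z = Σ e^(−Eᵢ/kT) = e^(−0.3053) + e^(−1.810) + e^(−3.165) = 0.7369 + 0.1637 + 0.04221 = 0.9428.
⟨E⟩ = Σ Eᵢ e^(−Eᵢ/kT) / Z = (10.9·0.7369 + 64.6·0.1637 + 113·0.04221) / 0.9428 = 25 meV.

25 meV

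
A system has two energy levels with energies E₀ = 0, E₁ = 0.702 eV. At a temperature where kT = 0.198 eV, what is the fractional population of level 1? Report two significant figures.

0.028

Eᵢ/kT = 0, 3.545.
Z = Σ e^(−Eᵢ/kT) = e^(−0) + e^(−3.545) = 1.000 + 0.02887 = 1.029.
P₁ = e^(−E₁/kT) / Z = 0.02887/1.029 = 0.028.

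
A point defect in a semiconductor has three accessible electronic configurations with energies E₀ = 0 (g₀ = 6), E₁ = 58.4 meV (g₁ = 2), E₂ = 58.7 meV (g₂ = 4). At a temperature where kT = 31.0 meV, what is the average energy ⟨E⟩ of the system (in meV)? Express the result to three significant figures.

Eᵢ/kT = 0, 1.8839, 1.8935.
Z = Σ gᵢe^(−Eᵢ/kT) = 6·e^(−0) + 2·e^(−1.8839) + 4·e^(−1.8935) = 6.0000 + 0.30399 + 0.60218 = 6.9062.
⟨E⟩ = Σ Eᵢ gᵢe^(−Eᵢ/kT) / Z = (0·6.0000 + 58.4·0.30399 + 58.7·0.60218) / 6.9062 = 7.69 meV.

7.69 meV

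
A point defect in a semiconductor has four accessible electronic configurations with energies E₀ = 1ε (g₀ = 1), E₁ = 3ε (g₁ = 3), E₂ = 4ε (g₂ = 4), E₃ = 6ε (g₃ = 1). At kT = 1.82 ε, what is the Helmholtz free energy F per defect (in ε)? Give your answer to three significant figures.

Eᵢ/kT = 0.54945, 1.6484, 2.1978, 3.2967.
Z = Σ gᵢe^(−Eᵢ/kT) = 1·e^(−0.54945) + 3·e^(−1.6484) + 4·e^(−2.1978) + 1·e^(−3.2967) = 0.57727 + 0.57707 + 0.44419 + 0.037005 = 1.6355.
F = −kT ln Z = −1.82 × ln(1.6355) = −1.82 × 0.49195 = -0.895 ε.

-0.895 ε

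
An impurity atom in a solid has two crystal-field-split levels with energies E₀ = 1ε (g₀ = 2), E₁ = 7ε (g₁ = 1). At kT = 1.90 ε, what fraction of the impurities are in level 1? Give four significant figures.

0.02082

Eᵢ/kT = 0.526316, 3.68421.
Z = Σ gᵢe^(−Eᵢ/kT) = 2·e^(−0.526316) + 1·e^(−3.68421) = 1.18155 + 0.0251170 = 1.20667.
P₁ = g₁ e^(−E₁/kT) / Z = 0.0251170/1.20667 = 0.02082.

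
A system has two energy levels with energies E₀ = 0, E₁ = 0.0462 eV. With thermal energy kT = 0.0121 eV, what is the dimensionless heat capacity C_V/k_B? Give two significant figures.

0.31

Eᵢ/kT = 0, 3.818.
Z = Σ e^(−Eᵢ/kT) = e^(−0) + e^(−3.818) = 1.000 + 0.02197 = 1.022.
⟨E⟩ = 0.0009932 eV, ⟨E²⟩ = 0.00004588 eV².
C_V/k_B = (⟨E²⟩ − ⟨E⟩²)/(kT)² = (0.00004588 − 0.0000009864)/0.0001464 = 0.31.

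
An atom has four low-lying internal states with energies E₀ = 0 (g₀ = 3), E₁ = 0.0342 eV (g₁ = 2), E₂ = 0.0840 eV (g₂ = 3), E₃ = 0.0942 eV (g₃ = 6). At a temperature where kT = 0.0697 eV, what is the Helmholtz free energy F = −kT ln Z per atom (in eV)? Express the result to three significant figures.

Eᵢ/kT = 0, 0.49067, 1.2052, 1.3515.
Z = Σ gᵢe^(−Eᵢ/kT) = 3·e^(−0) + 2·e^(−0.49067) + 3·e^(−1.2052) + 6·e^(−1.3515) = 3.0000 + 1.2244 + 0.89890 + 1.5531 = 6.6764.
F = −kT ln Z = −0.0697 × ln(6.6764) = −0.0697 × 1.8986 = -0.132 eV.

-0.132 eV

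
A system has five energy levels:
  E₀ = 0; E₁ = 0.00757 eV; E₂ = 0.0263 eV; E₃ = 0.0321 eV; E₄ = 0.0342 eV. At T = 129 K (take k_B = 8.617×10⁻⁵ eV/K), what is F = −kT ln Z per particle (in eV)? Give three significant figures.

k_BT = 8.617×10⁻⁵ × 129 K = 0.011116 eV.
Eᵢ/kT = 0, 0.68100, 2.3660, 2.8877, 3.0766.
Z = Σ e^(−Eᵢ/kT) = e^(−0) + e^(−0.68100) + e^(−2.3660) + e^(−2.8877) + e^(−3.0766) = 1.0000 + 0.50611 + 0.093855 + 0.055704 + 0.046116 = 1.7018.
F = −kT ln Z = −0.011116 × ln(1.7018) = −0.011116 × 0.53169 = -0.00591 eV.

-0.00591 eV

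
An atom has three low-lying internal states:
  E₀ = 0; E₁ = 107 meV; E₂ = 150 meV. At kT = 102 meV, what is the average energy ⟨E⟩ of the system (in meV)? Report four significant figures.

Eᵢ/kT = 0, 1.04902, 1.47059.
Z = Σ e^(−Eᵢ/kT) = e^(−0) + e^(−1.04902) + e^(−1.47059) = 1.00000 + 0.350281 + 0.229790 = 1.58007.
⟨E⟩ = Σ Eᵢ e^(−Eᵢ/kT) / Z = (0·1.00000 + 107·0.350281 + 150·0.229790) / 1.58007 = 45.54 meV.

45.54 meV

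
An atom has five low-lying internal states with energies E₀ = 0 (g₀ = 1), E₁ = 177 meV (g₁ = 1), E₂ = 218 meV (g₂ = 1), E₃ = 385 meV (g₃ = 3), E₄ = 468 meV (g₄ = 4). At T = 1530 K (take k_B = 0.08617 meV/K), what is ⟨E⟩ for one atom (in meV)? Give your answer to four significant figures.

k_BT = 0.08617 × 1530 K = 131.840 meV.
Eᵢ/kT = 0, 1.34254, 1.65352, 2.92021, 3.54976.
Z = Σ gᵢe^(−Eᵢ/kT) = 1·e^(−0) + 1·e^(−1.34254) + 1·e^(−1.65352) + 3·e^(−2.92021) + 4·e^(−3.54976) = 1.00000 + 0.261181 + 0.191375 + 0.161767 + 0.114926 = 1.72925.
⟨E⟩ = Σ Eᵢ gᵢe^(−Eᵢ/kT) / Z = (0·1.00000 + 177·0.261181 + 218·0.191375 + 385·0.161767 + 468·0.114926) / 1.72925 = 118.0 meV.

118.0 meV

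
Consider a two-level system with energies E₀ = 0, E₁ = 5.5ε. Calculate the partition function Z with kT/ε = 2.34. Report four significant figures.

Eᵢ/kT = 0, 2.35043.
Z = Σ e^(−Eᵢ/kT) = e^(−0) + e^(−2.35043) = 1.00000 + 0.0953282 = 1.09533.

Z = 1.095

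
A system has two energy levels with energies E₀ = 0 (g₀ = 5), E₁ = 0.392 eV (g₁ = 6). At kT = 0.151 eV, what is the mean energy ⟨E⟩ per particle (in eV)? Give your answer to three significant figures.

Eᵢ/kT = 0, 2.5960.
Z = Σ gᵢe^(−Eᵢ/kT) = 5·e^(−0) + 6·e^(−2.5960) = 5.0000 + 0.44743 = 5.4474.
⟨E⟩ = Σ Eᵢ gᵢe^(−Eᵢ/kT) / Z = (0·5.0000 + 0.392·0.44743) / 5.4474 = 0.0322 eV.

0.0322 eV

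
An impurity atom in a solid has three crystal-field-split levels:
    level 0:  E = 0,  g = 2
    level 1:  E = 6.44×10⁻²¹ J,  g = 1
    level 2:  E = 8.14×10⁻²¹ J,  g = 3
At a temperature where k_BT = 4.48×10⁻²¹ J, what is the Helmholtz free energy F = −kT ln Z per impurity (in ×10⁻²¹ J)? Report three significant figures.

-4.49 ×10⁻²¹ J

Eᵢ/kT = 0, 1.4375, 1.8170.
Z = Σ gᵢe^(−Eᵢ/kT) = 2·e^(−0) + 1·e^(−1.4375) + 3·e^(−1.8170) = 2.0000 + 0.23752 + 0.48754 = 2.7251.
F = −kT ln Z = −4.48 × ln(2.7251) = −4.48 × 1.0025 = -4.49 ×10⁻²¹ J.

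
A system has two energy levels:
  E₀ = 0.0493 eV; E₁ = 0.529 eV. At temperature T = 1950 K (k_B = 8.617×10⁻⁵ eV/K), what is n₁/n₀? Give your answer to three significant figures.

k_BT = 8.617×10⁻⁵ × 1950 K = 0.16803 eV.
n₁/n₀ = exp[−(E₁−E₀)/kT] = exp(−(0.4797 eV)/(0.16803 eV)) = exp(-2.8548) = 0.0576.

0.0576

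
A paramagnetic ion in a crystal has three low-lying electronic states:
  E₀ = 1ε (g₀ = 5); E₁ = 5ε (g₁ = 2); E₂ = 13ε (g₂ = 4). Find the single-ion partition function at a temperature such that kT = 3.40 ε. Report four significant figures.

Z = 4.273

Eᵢ/kT = 0.294118, 1.47059, 3.82353.
Z = Σ gᵢe^(−Eᵢ/kT) = 5·e^(−0.294118) + 2·e^(−1.47059) + 4·e^(−3.82353) = 3.72594 + 0.459580 + 0.0874021 = 4.27292.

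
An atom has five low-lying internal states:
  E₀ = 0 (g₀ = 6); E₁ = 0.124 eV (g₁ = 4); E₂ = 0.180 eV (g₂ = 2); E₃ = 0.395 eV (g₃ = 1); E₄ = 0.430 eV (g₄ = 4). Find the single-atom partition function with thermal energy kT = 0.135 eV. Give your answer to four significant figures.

Z = 8.343

Eᵢ/kT = 0, 0.918519, 1.33333, 2.92593, 3.18519.
Z = Σ gᵢe^(−Eᵢ/kT) = 6·e^(−0) + 4·e^(−0.918519) + 2·e^(−1.33333) + 1·e^(−2.92593) + 4·e^(−3.18519) = 6.00000 + 1.59644 + 0.527196 + 0.0536148 + 0.165482 = 8.34273.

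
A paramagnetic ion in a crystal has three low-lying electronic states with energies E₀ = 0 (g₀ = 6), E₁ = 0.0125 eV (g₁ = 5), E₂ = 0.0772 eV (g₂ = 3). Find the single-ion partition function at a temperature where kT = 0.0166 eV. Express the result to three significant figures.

Z = 8.38

Eᵢ/kT = 0, 0.75301, 4.6506.
Z = Σ gᵢe^(−Eᵢ/kT) = 6·e^(−0) + 5·e^(−0.75301) + 3·e^(−4.6506) = 6.0000 + 2.3547 + 0.028668 = 8.3834.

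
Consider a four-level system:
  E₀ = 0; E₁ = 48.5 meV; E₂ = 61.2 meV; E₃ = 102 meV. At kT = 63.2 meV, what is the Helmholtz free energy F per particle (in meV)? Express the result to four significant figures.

Eᵢ/kT = 0, 0.767405, 0.968354, 1.61392.
Z = Σ e^(−Eᵢ/kT) = e^(−0) + e^(−0.767405) + e^(−0.968354) + e^(−1.61392) = 1.00000 + 0.464216 + 0.379708 + 0.199106 = 2.04303.
F = −kT ln Z = −63.2 × ln(2.04303) = −63.2 × 0.714434 = -45.15 meV.

-45.15 meV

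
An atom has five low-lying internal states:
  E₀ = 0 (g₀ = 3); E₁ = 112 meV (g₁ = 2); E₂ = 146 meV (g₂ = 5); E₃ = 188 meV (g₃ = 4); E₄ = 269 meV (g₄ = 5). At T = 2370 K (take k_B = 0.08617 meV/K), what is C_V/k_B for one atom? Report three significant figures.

0.206

k_BT = 0.08617 × 2370 K = 204.22 meV.
Eᵢ/kT = 0, 0.54843, 0.71492, 0.92058, 1.3172.
Z = Σ gᵢe^(−Eᵢ/kT) = 3·e^(−0) + 2·e^(−0.54843) + 5·e^(−0.71492) + 4·e^(−0.92058) + 5·e^(−1.3172) = 3.0000 + 1.1557 + 2.4462 + 1.5932 + 1.3394 = 9.5345.
⟨E⟩ = 120.24 meV, ⟨E²⟩ = 23061 meV².
C_V/k_B = (⟨E²⟩ − ⟨E⟩²)/(kT)² = (23061 − 14458)/41706 = 0.206.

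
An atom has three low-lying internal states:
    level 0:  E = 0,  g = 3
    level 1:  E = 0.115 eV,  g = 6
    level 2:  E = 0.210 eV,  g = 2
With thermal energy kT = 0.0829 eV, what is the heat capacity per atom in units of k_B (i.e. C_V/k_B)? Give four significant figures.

0.5542

Eᵢ/kT = 0, 1.38721, 2.53317.
Z = Σ gᵢe^(−Eᵢ/kT) = 3·e^(−0) + 6·e^(−1.38721) + 2·e^(−2.53317) = 3.00000 + 1.49863 + 0.158814 = 4.65744.
⟨E⟩ = 0.0441645 eV, ⟨E²⟩ = 0.00575919 eV².
C_V/k_B = (⟨E²⟩ − ⟨E⟩²)/(kT)² = (0.00575919 − 0.00195050)/0.00687241 = 0.5542.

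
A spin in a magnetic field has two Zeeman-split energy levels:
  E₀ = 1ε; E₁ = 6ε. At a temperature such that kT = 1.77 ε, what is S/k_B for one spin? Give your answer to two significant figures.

Eᵢ/kT = 0.5650, 3.390.
Z = Σ e^(−Eᵢ/kT) = e^(−0.5650) + e^(−3.390) = 0.5684 + 0.03371 = 0.6021.
⟨E⟩ = Σ EᵢPᵢ = 1.280 ε.
S/k_B = ln Z + ⟨E⟩/kT = ln(0.6021) + 1.280/1.77 = -0.5073 + 0.7232 = 0.22.

0.22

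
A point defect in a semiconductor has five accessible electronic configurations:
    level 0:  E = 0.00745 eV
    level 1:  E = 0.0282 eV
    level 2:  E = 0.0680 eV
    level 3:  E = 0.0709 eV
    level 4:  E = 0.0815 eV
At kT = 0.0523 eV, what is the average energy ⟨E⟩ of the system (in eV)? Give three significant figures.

Eᵢ/kT = 0.14245, 0.53920, 1.3002, 1.3556, 1.5583.
Z = Σ e^(−Eᵢ/kT) = e^(−0.14245) + e^(−0.53920) + e^(−1.3002) + e^(−1.3556) + e^(−1.5583) = 0.86723 + 0.58321 + 0.27248 + 0.25779 + 0.21049 = 2.1912.
⟨E⟩ = Σ Eᵢ e^(−Eᵢ/kT) / Z = (0.00745·0.86723 + 0.0282·0.58321 + 0.0680·0.27248 + 0.0709·0.25779 + 0.0815·0.21049) / 2.1912 = 0.0351 eV.

0.0351 eV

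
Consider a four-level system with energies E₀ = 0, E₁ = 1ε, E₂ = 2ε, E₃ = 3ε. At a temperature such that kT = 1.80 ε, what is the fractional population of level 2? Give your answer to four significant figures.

Eᵢ/kT = 0, 0.555556, 1.11111, 1.66667.
Z = Σ e^(−Eᵢ/kT) = e^(−0) + e^(−0.555556) + e^(−1.11111) + e^(−1.66667) = 1.00000 + 0.573753 + 0.329193 + 0.188875 = 2.09182.
P₂ = e^(−E₂/kT) / Z = 0.329193/2.09182 = 0.1574.

0.1574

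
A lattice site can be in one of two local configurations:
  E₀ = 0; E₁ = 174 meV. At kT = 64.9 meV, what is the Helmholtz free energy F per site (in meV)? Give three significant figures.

Eᵢ/kT = 0, 2.6810.
Z = Σ e^(−Eᵢ/kT) = e^(−0) + e^(−2.6810) = 1.0000 + 0.068495 = 1.0685.
F = −kT ln Z = −64.9 × ln(1.0685) = −64.9 × 0.066256 = -4.30 meV.

-4.30 meV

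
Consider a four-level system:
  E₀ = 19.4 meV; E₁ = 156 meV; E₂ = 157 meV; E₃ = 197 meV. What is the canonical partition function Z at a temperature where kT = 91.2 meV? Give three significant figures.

Eᵢ/kT = 0.21272, 1.7105, 1.7215, 2.1601.
Z = Σ e^(−Eᵢ/kT) = e^(−0.21272) + e^(−1.7105) + e^(−1.7215) + e^(−2.1601) = 0.80838 + 0.18078 + 0.17880 + 0.11531 = 1.2833.

Z = 1.28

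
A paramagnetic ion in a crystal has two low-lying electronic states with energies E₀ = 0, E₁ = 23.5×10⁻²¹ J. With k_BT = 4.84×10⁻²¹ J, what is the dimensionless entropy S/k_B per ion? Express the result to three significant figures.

Eᵢ/kT = 0, 4.8554.
Z = Σ e^(−Eᵢ/kT) = e^(−0) + e^(−4.8554) = 1.0000 + 0.0077862 = 1.0078.
⟨E⟩ = Σ EᵢPᵢ = 0.18156 ×10⁻²¹ J.
S/k_B = ln Z + ⟨E⟩/kT = ln(1.0078) + 0.18156/4.84 = 0.0077697 + 0.037512 = 0.0453.

0.0453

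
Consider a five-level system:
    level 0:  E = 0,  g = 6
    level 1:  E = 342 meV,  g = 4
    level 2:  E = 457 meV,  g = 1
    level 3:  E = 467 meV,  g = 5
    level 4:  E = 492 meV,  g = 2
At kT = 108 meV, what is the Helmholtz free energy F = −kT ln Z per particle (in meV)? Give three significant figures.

Eᵢ/kT = 0, 3.1667, 4.2315, 4.3241, 4.5556.
Z = Σ gᵢe^(−Eᵢ/kT) = 6·e^(−0) + 4·e^(−3.1667) + 1·e^(−4.2315) + 5·e^(−4.3241) + 2·e^(−4.5556) = 6.0000 + 0.16857 + 0.014531 + 0.066227 + 0.021016 = 6.2703.
F = −kT ln Z = −108 × ln(6.2703) = −108 × 1.8358 = -198 meV.

-198 meV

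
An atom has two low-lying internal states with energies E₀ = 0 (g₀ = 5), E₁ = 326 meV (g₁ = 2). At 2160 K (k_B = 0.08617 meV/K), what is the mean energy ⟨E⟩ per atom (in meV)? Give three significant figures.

21.2 meV

k_BT = 0.08617 × 2160 K = 186.13 meV.
Eᵢ/kT = 0, 1.7515.
Z = Σ gᵢe^(−Eᵢ/kT) = 5·e^(−0) + 2·e^(−1.7515) = 5.0000 + 0.34703 = 5.3470.
⟨E⟩ = Σ Eᵢ gᵢe^(−Eᵢ/kT) / Z = (0·5.0000 + 326·0.34703) / 5.3470 = 21.2 meV.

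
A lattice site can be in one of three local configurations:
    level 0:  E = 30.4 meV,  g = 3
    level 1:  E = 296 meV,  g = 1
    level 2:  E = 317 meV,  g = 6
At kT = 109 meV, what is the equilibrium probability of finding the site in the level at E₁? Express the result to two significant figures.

0.025

Eᵢ/kT = 0.2789, 2.716, 2.908.
Z = Σ gᵢe^(−Eᵢ/kT) = 3·e^(−0.2789) + 1·e^(−2.716) + 6·e^(−2.908) = 2.270 + 0.06614 + 0.3275 = 2.664.
P₁ = g₁ e^(−E₁/kT) / Z = 0.06614/2.664 = 0.025.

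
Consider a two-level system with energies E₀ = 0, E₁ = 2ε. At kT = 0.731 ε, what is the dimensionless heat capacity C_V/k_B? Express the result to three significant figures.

Eᵢ/kT = 0, 2.7360.
Z = Σ e^(−Eᵢ/kT) = e^(−0) + e^(−2.7360) = 1.0000 + 0.064829 = 1.0648.
⟨E⟩ = 0.12177 ε, ⟨E²⟩ = 0.24353 ε².
C_V/k_B = (⟨E²⟩ − ⟨E⟩²)/(kT)² = (0.24353 − 0.014828)/0.53436 = 0.428.

0.428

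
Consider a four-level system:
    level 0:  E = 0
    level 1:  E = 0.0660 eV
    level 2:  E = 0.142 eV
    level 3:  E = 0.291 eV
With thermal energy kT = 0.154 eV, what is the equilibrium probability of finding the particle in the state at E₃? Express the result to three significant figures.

0.0687

Eᵢ/kT = 0, 0.42857, 0.92208, 1.8896.
Z = Σ e^(−Eᵢ/kT) = e^(−0) + e^(−0.42857) + e^(−0.92208) + e^(−1.8896) = 1.0000 + 0.65144 + 0.39769 + 0.15113 = 2.2003.
P₃ = e^(−E₃/kT) / Z = 0.15113/2.2003 = 0.0687.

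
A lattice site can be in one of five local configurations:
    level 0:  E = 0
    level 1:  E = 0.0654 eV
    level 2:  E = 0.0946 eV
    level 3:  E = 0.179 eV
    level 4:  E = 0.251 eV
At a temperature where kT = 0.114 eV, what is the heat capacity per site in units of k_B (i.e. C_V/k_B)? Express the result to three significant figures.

0.369

Eᵢ/kT = 0, 0.57368, 0.82982, 1.5702, 2.2018.
Z = Σ e^(−Eᵢ/kT) = e^(−0) + e^(−0.57368) + e^(−0.82982) + e^(−1.5702) + e^(−2.2018) = 1.0000 + 0.56345 + 0.43613 + 0.20800 + 0.11060 = 2.3182.
⟨E⟩ = 0.061729 eV, ⟨E²⟩ = 0.0086038 eV².
C_V/k_B = (⟨E²⟩ − ⟨E⟩²)/(kT)² = (0.0086038 − 0.0038105)/0.012996 = 0.369.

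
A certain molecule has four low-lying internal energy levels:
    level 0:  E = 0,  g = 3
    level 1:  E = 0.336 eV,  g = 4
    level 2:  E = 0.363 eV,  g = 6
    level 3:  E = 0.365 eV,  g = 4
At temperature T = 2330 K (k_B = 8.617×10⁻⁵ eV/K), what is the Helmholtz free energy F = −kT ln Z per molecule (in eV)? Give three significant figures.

-0.338 eV

k_BT = 8.617×10⁻⁵ × 2330 K = 0.20078 eV.
Eᵢ/kT = 0, 1.6735, 1.8079, 1.8179.
Z = Σ gᵢe^(−Eᵢ/kT) = 3·e^(−0) + 4·e^(−1.6735) + 6·e^(−1.8079) + 4·e^(−1.8179) = 3.0000 + 0.75036 + 0.98399 + 0.64947 = 5.3838.
F = −kT ln Z = −0.20078 × ln(5.3838) = −0.20078 × 1.6834 = -0.338 eV.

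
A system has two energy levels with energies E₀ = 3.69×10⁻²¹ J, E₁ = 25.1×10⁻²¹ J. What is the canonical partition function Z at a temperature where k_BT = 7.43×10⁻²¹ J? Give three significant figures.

Eᵢ/kT = 0.49664, 3.3782.
Z = Σ e^(−Eᵢ/kT) = e^(−0.49664) + e^(−3.3782) = 0.60857 + 0.034109 = 0.64268.

Z = 0.643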